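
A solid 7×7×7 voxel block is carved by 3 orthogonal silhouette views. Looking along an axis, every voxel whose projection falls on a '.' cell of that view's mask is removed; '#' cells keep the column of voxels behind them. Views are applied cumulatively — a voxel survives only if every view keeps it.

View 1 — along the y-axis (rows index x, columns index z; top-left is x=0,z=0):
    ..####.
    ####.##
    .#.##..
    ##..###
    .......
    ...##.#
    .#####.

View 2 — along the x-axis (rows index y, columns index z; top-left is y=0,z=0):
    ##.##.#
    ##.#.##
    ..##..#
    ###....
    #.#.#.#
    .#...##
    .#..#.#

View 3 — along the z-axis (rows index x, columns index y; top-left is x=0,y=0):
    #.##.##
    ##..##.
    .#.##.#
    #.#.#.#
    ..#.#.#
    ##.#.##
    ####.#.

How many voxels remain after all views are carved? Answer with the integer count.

before carving: 343 voxels (7×7×7)
after view 1 [y-axis, 26 of 49 cells solid] → remaining = 182
after view 2 [x-axis, 26 of 49 cells solid] → remaining = 93
after view 3 [z-axis, 30 of 49 cells solid] → remaining = 59

voxel count = 59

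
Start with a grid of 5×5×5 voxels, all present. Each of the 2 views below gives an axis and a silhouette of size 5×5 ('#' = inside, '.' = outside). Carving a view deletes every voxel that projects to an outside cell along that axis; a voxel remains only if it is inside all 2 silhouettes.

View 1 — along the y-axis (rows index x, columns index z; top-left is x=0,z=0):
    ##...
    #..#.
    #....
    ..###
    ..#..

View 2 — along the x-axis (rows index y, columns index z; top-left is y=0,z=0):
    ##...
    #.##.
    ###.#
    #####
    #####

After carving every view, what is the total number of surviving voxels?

|visual hull| = 36

full grid |V| = 125
after view 1 [y-axis, 9 of 25 cells solid] → remaining = 45
after view 2 [x-axis, 19 of 25 cells solid] → remaining = 36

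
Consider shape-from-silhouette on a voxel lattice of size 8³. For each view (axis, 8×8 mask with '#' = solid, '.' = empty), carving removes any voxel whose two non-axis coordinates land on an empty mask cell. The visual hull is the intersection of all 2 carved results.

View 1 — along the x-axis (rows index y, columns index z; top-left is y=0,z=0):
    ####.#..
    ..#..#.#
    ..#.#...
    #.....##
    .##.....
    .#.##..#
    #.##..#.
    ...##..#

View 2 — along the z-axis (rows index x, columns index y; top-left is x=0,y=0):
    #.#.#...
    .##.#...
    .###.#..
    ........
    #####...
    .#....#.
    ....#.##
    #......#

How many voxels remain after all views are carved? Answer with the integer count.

start: 8×8×8 = 512 voxels
carve view 1 (along x, YZ-mask fill 26/64): 208 voxels remain
carve view 2 (along z, XY-mask fill 22/64): 67 voxels remain

|visual hull| = 67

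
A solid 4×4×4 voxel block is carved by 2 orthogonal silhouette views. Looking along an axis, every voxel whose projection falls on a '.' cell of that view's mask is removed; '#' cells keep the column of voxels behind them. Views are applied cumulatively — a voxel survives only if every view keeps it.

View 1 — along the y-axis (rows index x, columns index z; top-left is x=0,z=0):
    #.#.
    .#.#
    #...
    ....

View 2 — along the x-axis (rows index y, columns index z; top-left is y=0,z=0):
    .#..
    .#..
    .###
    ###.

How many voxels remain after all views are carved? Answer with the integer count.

initial block: 4^3 = 64
after view 1 [y-axis, 5 of 16 cells solid] → remaining = 20
after view 2 [x-axis, 8 of 16 cells solid] → remaining = 9

voxel count = 9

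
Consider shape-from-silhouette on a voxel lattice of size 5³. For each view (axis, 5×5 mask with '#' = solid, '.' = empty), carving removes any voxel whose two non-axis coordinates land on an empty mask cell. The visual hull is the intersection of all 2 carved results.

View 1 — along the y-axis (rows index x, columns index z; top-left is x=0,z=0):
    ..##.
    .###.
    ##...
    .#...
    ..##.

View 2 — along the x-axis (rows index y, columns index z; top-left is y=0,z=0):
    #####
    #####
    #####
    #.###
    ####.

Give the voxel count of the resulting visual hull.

|visual hull| = 47

start: 5×5×5 = 125 voxels
carve view 1 (along y, XZ-mask fill 10/25): 50 voxels remain
carve view 2 (along x, YZ-mask fill 23/25): 47 voxels remain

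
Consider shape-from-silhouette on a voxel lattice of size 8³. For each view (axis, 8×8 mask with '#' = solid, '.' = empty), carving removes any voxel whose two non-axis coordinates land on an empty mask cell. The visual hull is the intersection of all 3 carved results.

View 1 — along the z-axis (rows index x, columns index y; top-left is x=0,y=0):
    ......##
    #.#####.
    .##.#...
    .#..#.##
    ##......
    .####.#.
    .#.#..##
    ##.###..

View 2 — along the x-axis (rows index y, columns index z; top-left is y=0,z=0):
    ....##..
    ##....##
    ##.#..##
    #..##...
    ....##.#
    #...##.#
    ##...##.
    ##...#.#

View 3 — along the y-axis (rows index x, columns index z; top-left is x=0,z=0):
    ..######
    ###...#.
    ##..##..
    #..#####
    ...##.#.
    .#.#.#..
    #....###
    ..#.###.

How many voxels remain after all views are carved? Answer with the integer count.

initial block: 8^3 = 512
step 1: project along z, AND mask (31/64) → |grid| = 248
step 2: project along x, AND mask (29/64) → |grid| = 112
step 3: project along y, AND mask (34/64) → |grid| = 57

57 voxels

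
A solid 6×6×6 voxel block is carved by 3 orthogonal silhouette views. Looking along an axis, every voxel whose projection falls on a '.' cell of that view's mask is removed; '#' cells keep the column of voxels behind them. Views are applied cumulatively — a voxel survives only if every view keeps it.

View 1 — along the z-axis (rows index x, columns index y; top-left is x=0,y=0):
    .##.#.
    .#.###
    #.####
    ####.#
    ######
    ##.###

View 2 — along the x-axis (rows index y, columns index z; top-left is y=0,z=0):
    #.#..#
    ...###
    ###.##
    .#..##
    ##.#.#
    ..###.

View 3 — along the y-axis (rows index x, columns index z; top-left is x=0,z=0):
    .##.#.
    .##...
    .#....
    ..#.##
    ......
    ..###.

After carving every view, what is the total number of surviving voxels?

before carving: 216 voxels (6×6×6)
  1. axis=2 (XY plane), |mask|=28  ⇒  voxels=168
  2. axis=0 (YZ plane), |mask|=21  ⇒  voxels=97
  3. axis=1 (XZ plane), |mask|=12  ⇒  voxels=30

voxel count = 30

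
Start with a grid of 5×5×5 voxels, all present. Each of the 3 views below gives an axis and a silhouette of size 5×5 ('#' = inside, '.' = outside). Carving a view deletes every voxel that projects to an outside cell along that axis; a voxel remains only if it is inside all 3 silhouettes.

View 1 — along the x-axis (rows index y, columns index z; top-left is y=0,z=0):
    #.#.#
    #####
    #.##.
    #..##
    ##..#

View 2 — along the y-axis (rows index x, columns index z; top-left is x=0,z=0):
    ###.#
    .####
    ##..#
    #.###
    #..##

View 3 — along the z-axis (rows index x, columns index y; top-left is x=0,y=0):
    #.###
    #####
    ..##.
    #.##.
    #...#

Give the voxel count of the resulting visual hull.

remaining voxels: 38

before carving: 125 voxels (5×5×5)
[1] x-view keeps 17 columns → grid now 85
[2] y-view keeps 18 columns → grid now 64
[3] z-view keeps 16 columns → grid now 38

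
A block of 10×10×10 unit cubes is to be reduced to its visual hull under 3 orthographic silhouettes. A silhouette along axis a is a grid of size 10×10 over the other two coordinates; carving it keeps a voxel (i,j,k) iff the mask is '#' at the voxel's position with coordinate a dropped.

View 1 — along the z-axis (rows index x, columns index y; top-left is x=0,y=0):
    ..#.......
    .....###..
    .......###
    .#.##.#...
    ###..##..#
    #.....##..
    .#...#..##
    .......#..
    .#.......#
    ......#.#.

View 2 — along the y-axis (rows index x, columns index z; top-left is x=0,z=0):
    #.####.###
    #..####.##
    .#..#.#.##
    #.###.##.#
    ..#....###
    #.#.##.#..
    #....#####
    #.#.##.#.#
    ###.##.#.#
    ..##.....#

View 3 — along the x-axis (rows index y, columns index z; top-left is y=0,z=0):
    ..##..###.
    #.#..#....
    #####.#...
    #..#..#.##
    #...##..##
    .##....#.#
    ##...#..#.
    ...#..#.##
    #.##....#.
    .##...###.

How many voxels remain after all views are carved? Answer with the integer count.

63 voxels

before carving: 1000 voxels (10×10×10)
carve view 1 (along z, XY-mask fill 29/100): 290 voxels remain
carve view 2 (along y, XZ-mask fill 58/100): 161 voxels remain
carve view 3 (along x, YZ-mask fill 45/100): 63 voxels remain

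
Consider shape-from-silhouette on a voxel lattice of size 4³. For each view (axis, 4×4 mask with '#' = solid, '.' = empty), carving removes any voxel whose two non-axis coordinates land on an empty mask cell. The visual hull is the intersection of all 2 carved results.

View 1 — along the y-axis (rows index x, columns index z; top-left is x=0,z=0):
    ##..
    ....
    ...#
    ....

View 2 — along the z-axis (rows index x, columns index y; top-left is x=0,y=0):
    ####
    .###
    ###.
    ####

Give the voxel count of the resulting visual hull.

remaining voxels: 11

initial block: 4^3 = 64
  1. axis=1 (XZ plane), |mask|=3  ⇒  voxels=12
  2. axis=2 (XY plane), |mask|=14  ⇒  voxels=11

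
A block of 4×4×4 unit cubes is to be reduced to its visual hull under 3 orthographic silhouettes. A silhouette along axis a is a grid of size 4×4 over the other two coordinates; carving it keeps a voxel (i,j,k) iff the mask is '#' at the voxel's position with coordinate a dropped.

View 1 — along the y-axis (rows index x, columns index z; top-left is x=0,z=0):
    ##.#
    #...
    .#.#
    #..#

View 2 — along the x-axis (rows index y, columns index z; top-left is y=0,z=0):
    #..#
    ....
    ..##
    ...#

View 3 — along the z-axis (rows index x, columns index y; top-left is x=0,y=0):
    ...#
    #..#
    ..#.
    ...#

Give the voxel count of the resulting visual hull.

|visual hull| = 4

initial block: 4^3 = 64
V1 y: intersect with XZ mask (8 set) -- 32 left
V2 x: intersect with YZ mask (5 set) -- 12 left
V3 z: intersect with XY mask (5 set) -- 4 left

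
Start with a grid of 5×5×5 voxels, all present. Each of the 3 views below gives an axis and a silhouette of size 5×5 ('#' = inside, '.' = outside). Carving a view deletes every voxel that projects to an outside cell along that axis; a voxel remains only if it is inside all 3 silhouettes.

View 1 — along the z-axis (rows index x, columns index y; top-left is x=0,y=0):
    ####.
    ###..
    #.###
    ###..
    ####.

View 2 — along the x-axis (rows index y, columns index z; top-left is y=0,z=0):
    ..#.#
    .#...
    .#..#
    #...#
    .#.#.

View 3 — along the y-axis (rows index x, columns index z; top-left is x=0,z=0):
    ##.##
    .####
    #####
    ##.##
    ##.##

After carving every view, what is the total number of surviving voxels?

start: 5×5×5 = 125 voxels
  1. axis=2 (XY plane), |mask|=18  ⇒  voxels=90
  2. axis=0 (YZ plane), |mask|=9  ⇒  voxels=32
  3. axis=1 (XZ plane), |mask|=21  ⇒  voxels=29

remaining voxels: 29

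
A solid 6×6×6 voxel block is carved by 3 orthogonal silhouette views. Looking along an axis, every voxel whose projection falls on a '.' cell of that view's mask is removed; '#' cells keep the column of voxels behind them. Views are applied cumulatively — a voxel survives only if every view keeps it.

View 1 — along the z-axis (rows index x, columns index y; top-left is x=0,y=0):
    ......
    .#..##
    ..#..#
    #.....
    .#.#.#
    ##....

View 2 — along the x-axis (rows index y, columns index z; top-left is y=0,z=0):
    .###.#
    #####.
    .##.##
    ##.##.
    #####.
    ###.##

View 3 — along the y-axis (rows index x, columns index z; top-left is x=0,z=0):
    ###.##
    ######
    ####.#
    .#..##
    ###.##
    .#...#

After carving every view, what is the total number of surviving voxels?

voxel count = 39

start: 6×6×6 = 216 voxels
V1 z: intersect with XY mask (11 set) -- 66 left
V2 x: intersect with YZ mask (27 set) -- 51 left
V3 y: intersect with XZ mask (26 set) -- 39 left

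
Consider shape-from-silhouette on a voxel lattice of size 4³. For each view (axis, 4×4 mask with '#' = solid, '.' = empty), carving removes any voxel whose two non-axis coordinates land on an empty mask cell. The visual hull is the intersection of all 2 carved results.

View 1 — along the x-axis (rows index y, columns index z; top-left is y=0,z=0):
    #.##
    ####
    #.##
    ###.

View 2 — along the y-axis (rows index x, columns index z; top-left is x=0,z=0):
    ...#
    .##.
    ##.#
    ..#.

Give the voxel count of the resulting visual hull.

start: 4×4×4 = 64 voxels
step 1: project along x, AND mask (13/16) → |grid| = 52
step 2: project along y, AND mask (7/16) → |grid| = 22

voxel count = 22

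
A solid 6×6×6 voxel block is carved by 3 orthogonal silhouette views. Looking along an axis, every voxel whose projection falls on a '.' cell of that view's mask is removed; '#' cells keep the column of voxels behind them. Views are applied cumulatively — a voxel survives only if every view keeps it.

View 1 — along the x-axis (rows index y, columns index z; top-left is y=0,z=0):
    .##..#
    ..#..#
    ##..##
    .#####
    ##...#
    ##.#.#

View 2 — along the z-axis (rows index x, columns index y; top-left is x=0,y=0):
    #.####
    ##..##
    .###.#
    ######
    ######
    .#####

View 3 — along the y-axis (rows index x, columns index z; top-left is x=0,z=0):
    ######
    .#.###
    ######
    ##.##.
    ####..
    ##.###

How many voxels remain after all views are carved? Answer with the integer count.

voxel count = 83

before carving: 216 voxels (6×6×6)
after view 1 [x-axis, 21 of 36 cells solid] → remaining = 126
after view 2 [z-axis, 30 of 36 cells solid] → remaining = 106
after view 3 [y-axis, 29 of 36 cells solid] → remaining = 83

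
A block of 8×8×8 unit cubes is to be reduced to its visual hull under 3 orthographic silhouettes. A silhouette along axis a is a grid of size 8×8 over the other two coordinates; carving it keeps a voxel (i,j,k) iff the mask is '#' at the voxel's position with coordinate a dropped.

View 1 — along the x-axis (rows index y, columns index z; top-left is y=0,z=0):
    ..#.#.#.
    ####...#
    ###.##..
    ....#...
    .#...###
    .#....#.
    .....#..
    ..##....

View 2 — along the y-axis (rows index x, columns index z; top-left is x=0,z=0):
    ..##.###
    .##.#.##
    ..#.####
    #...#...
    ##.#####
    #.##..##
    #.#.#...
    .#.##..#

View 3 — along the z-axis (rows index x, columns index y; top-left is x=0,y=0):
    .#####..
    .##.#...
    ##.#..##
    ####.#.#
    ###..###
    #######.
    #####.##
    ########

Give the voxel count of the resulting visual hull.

76 voxels

start: 8×8×8 = 512 voxels
carve view 1 (along x, YZ-mask fill 23/64): 184 voxels remain
carve view 2 (along y, XZ-mask fill 36/64): 102 voxels remain
carve view 3 (along z, XY-mask fill 47/64): 76 voxels remain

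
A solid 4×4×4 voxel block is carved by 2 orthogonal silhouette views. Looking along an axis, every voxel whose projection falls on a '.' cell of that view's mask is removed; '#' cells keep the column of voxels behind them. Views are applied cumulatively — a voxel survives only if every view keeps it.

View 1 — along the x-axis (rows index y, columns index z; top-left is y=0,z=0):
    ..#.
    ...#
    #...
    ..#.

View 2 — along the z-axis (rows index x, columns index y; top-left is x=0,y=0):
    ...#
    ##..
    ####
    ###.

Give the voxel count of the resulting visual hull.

full grid |V| = 64
  1. axis=0 (YZ plane), |mask|=4  ⇒  voxels=16
  2. axis=2 (XY plane), |mask|=10  ⇒  voxels=10

|visual hull| = 10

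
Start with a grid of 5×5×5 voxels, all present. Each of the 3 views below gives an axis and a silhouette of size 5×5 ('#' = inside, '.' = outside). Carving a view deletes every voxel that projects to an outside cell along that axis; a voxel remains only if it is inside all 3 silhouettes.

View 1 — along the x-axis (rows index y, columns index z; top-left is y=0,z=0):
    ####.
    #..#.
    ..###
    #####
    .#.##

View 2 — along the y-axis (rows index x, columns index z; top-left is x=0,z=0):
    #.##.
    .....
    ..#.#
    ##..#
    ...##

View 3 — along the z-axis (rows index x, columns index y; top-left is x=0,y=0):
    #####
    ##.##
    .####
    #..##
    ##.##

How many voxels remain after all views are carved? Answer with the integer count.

29 voxels

before carving: 125 voxels (5×5×5)
after view 1 [x-axis, 17 of 25 cells solid] → remaining = 85
after view 2 [y-axis, 10 of 25 cells solid] → remaining = 34
after view 3 [z-axis, 20 of 25 cells solid] → remaining = 29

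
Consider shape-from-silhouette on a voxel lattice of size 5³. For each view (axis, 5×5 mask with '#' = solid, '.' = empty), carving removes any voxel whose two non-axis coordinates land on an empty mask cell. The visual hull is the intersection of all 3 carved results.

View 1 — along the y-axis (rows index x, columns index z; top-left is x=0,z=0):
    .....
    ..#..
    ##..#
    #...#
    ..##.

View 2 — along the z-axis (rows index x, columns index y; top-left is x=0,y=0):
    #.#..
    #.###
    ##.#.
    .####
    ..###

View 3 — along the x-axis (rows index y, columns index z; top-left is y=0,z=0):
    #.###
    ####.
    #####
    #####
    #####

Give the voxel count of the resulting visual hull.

|visual hull| = 24

before carving: 125 voxels (5×5×5)
carve view 1 (along y, XZ-mask fill 8/25): 40 voxels remain
carve view 2 (along z, XY-mask fill 16/25): 27 voxels remain
carve view 3 (along x, YZ-mask fill 23/25): 24 voxels remain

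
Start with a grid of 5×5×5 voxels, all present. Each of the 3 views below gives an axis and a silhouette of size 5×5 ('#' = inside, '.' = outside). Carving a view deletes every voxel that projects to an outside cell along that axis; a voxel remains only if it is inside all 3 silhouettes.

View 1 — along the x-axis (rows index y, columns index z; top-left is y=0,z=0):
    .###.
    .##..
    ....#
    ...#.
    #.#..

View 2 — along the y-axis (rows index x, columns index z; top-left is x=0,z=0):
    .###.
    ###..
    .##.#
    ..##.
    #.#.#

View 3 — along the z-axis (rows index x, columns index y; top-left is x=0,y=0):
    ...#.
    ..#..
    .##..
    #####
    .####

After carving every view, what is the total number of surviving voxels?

voxel count = 13

initial block: 5^3 = 125
step 1: project along x, AND mask (9/25) → |grid| = 45
step 2: project along y, AND mask (14/25) → |grid| = 29
step 3: project along z, AND mask (13/25) → |grid| = 13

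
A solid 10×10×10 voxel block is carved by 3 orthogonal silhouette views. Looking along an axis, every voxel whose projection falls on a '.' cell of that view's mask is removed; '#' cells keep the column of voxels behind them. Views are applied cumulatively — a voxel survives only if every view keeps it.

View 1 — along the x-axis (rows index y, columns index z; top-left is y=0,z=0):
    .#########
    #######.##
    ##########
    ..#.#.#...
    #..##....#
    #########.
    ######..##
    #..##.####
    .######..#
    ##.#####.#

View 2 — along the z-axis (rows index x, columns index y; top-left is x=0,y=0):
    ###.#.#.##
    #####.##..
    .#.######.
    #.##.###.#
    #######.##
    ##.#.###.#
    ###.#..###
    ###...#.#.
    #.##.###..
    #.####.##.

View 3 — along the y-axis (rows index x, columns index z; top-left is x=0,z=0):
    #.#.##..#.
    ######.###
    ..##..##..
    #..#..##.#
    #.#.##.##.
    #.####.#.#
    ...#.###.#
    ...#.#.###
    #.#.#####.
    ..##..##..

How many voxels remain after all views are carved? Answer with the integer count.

296 voxels

start: 10×10×10 = 1000 voxels
after view 1 [x-axis, 74 of 100 cells solid] → remaining = 740
after view 2 [z-axis, 69 of 100 cells solid] → remaining = 518
after view 3 [y-axis, 57 of 100 cells solid] → remaining = 296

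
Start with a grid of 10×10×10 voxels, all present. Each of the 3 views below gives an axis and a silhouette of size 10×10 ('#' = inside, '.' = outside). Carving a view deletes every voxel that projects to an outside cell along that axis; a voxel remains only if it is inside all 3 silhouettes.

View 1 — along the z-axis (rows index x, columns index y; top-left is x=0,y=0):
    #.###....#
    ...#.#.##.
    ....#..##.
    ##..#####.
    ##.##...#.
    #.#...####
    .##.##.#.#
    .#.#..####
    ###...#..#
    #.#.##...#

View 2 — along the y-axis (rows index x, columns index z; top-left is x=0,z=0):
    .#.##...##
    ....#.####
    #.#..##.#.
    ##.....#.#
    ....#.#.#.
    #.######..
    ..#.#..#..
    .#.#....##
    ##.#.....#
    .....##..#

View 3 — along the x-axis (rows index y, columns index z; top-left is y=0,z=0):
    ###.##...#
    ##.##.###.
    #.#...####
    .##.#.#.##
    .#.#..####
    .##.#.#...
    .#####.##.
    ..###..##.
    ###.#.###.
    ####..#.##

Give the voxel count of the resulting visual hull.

voxel count = 143

before carving: 1000 voxels (10×10×10)
  1. axis=2 (XY plane), |mask|=52  ⇒  voxels=520
  2. axis=1 (XZ plane), |mask|=43  ⇒  voxels=222
  3. axis=0 (YZ plane), |mask|=61  ⇒  voxels=143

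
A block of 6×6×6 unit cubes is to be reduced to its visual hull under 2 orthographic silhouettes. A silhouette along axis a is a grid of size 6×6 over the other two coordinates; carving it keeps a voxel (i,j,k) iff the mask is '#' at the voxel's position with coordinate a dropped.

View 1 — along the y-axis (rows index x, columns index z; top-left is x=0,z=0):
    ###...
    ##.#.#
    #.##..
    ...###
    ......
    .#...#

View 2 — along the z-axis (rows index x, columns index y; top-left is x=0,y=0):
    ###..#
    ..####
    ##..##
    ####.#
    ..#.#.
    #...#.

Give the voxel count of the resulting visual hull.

59 voxels

start: 6×6×6 = 216 voxels
V1 y: intersect with XZ mask (15 set) -- 90 left
V2 z: intersect with XY mask (21 set) -- 59 left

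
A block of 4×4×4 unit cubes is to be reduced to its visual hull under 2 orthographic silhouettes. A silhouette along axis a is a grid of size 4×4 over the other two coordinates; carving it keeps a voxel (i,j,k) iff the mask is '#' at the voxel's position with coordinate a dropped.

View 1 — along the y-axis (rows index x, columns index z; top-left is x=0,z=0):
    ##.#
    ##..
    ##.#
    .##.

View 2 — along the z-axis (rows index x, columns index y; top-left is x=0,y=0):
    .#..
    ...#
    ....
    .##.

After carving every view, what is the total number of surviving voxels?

start: 4×4×4 = 64 voxels
carve view 1 (along y, XZ-mask fill 10/16): 40 voxels remain
carve view 2 (along z, XY-mask fill 4/16): 9 voxels remain

voxel count = 9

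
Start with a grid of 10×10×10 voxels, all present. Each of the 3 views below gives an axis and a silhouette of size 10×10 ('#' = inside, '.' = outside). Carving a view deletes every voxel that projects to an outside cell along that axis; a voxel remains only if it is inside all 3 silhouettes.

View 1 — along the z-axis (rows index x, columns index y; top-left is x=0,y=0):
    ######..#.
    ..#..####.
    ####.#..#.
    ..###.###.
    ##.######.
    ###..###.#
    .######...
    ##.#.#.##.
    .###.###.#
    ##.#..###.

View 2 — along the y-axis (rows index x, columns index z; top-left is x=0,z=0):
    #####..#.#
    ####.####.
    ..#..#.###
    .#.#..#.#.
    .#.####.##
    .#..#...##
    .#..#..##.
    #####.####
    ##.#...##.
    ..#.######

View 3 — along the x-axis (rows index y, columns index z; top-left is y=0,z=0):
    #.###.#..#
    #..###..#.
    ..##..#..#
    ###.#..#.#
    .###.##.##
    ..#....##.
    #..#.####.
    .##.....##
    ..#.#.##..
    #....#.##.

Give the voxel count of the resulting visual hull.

full grid |V| = 1000
step 1: project along z, AND mask (64/100) → |grid| = 640
step 2: project along y, AND mask (60/100) → |grid| = 382
step 3: project along x, AND mask (49/100) → |grid| = 187

voxel count = 187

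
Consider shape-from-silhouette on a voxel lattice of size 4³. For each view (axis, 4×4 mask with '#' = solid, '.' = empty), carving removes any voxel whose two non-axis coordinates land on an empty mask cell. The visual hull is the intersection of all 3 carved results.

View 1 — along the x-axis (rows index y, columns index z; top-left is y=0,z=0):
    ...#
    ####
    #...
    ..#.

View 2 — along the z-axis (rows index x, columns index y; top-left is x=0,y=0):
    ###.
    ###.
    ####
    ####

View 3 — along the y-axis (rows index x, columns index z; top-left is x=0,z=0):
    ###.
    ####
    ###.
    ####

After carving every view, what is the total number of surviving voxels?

remaining voxels: 22

start: 4×4×4 = 64 voxels
after view 1 [x-axis, 7 of 16 cells solid] → remaining = 28
after view 2 [z-axis, 14 of 16 cells solid] → remaining = 26
after view 3 [y-axis, 14 of 16 cells solid] → remaining = 22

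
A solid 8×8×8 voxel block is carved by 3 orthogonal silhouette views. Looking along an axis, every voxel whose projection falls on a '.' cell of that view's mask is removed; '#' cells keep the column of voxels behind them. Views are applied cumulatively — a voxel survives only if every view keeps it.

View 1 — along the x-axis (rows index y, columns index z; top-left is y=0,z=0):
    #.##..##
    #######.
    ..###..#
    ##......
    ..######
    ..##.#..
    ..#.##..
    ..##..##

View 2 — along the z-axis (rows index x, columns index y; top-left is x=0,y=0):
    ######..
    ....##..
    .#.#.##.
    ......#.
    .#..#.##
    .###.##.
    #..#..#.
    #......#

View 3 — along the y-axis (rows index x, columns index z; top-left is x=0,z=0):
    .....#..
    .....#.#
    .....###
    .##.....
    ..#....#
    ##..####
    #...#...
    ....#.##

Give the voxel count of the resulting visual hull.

full grid |V| = 512
after view 1 [x-axis, 34 of 64 cells solid] → remaining = 272
after view 2 [z-axis, 27 of 64 cells solid] → remaining = 112
after view 3 [y-axis, 21 of 64 cells solid] → remaining = 36

voxel count = 36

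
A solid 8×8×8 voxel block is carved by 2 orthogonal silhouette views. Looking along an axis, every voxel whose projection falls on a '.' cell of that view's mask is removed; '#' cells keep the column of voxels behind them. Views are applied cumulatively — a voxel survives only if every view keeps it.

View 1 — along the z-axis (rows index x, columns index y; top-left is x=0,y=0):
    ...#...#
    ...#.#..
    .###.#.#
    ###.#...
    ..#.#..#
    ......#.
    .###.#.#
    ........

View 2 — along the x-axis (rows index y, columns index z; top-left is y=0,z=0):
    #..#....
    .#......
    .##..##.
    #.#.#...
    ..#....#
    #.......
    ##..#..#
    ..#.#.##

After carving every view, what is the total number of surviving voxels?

voxel count = 60

before carving: 512 voxels (8×8×8)
V1 z: intersect with XY mask (22 set) -- 176 left
V2 x: intersect with YZ mask (21 set) -- 60 left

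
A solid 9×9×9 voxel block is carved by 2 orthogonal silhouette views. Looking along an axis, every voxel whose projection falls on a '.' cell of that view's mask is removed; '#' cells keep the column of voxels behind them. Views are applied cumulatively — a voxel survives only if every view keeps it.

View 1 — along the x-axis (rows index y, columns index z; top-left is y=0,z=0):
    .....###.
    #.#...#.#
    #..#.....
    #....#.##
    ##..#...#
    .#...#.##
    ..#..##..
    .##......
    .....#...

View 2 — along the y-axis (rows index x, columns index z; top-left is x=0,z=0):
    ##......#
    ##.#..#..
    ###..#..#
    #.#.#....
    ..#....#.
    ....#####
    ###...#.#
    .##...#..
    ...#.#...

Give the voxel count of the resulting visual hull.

full grid |V| = 729
V1 x: intersect with YZ mask (27 set) -- 243 left
V2 y: intersect with XZ mask (32 set) -- 103 left

voxel count = 103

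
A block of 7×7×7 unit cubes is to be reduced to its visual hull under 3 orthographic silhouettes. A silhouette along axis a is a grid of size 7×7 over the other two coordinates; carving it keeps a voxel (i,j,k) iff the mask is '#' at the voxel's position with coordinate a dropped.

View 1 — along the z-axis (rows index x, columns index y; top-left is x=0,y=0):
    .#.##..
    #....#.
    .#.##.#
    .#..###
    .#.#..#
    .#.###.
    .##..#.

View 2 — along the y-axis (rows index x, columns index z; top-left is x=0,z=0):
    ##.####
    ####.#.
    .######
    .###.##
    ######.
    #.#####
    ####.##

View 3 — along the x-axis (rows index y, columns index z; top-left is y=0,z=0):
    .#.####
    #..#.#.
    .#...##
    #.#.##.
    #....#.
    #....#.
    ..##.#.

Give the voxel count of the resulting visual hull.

initial block: 7^3 = 343
after view 1 [z-axis, 23 of 49 cells solid] → remaining = 161
after view 2 [y-axis, 40 of 49 cells solid] → remaining = 132
after view 3 [x-axis, 22 of 49 cells solid] → remaining = 58

58 voxels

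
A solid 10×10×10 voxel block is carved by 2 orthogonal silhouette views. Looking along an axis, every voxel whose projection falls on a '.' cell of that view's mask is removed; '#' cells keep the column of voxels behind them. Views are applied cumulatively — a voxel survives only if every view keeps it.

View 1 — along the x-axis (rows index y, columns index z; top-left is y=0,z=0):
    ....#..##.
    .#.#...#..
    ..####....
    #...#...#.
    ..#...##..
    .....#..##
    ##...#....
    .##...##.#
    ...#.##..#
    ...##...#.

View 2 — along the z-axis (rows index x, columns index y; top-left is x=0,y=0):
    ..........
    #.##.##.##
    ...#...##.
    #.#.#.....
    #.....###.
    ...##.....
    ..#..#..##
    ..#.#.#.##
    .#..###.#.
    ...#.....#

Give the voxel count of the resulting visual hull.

initial block: 10^3 = 1000
[1] x-view keeps 34 columns → grid now 340
[2] z-view keeps 35 columns → grid now 119

|visual hull| = 119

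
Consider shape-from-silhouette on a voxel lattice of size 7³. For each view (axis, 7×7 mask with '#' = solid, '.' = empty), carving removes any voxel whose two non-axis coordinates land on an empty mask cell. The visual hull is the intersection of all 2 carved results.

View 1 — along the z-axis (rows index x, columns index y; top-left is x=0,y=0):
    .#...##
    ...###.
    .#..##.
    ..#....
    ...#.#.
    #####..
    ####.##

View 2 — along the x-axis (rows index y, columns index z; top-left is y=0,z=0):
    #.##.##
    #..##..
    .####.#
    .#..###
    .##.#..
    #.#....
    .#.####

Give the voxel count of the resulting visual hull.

initial block: 7^3 = 343
V1 z: intersect with XY mask (23 set) -- 161 left
V2 x: intersect with YZ mask (27 set) -- 82 left

82 voxels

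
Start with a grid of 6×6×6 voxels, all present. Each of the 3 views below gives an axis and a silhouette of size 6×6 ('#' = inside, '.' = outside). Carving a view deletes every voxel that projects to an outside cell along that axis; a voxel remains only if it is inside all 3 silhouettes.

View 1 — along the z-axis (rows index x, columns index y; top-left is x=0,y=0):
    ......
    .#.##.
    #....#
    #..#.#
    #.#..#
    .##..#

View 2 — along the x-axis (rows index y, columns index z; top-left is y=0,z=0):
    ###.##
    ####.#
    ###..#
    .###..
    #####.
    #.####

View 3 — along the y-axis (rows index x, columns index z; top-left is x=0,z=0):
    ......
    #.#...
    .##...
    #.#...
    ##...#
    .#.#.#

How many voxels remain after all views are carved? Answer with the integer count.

before carving: 216 voxels (6×6×6)
step 1: project along z, AND mask (14/36) → |grid| = 84
step 2: project along x, AND mask (27/36) → |grid| = 64
step 3: project along y, AND mask (12/36) → |grid| = 28

voxel count = 28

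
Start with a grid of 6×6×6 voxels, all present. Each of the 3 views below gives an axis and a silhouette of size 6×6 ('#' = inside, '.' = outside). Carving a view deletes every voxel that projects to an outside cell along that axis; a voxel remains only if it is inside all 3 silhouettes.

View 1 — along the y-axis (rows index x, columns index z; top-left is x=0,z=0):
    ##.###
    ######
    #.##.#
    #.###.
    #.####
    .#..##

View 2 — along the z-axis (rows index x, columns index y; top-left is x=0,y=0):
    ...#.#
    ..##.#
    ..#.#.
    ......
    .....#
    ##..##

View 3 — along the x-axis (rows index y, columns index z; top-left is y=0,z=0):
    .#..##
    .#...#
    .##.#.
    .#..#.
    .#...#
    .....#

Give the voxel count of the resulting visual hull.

|visual hull| = 20

full grid |V| = 216
after view 1 [y-axis, 27 of 36 cells solid] → remaining = 162
after view 2 [z-axis, 12 of 36 cells solid] → remaining = 53
after view 3 [x-axis, 13 of 36 cells solid] → remaining = 20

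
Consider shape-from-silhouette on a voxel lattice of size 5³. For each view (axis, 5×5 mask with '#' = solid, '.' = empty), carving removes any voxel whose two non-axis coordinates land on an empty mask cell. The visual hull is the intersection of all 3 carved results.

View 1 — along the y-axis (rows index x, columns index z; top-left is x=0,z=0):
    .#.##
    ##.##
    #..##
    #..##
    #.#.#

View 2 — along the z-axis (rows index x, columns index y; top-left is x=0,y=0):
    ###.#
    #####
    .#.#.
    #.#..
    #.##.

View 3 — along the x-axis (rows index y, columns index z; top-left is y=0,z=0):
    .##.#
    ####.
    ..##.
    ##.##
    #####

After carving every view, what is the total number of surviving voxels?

voxel count = 34

before carving: 125 voxels (5×5×5)
after view 1 [y-axis, 16 of 25 cells solid] → remaining = 80
after view 2 [z-axis, 16 of 25 cells solid] → remaining = 53
after view 3 [x-axis, 18 of 25 cells solid] → remaining = 34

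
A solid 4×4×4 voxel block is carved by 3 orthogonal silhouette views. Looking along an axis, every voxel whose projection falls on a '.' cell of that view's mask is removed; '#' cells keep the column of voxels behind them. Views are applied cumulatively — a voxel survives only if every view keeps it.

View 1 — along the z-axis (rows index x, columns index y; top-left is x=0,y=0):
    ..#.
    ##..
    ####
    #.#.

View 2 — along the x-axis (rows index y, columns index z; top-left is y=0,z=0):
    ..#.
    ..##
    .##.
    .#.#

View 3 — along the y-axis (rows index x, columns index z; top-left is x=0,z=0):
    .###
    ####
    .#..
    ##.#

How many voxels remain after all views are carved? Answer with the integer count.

voxel count = 8

start: 4×4×4 = 64 voxels
step 1: project along z, AND mask (9/16) → |grid| = 36
step 2: project along x, AND mask (7/16) → |grid| = 15
step 3: project along y, AND mask (11/16) → |grid| = 8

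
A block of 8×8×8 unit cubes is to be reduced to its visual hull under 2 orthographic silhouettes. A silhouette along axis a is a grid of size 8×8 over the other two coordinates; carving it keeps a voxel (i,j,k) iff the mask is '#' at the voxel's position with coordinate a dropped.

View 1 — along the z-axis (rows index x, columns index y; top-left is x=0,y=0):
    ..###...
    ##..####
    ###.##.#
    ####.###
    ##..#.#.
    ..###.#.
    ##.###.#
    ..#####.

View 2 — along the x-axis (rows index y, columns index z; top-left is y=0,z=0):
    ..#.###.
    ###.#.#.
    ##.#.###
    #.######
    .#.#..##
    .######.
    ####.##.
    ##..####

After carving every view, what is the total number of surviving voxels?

full grid |V| = 512
[1] z-view keeps 41 columns → grid now 328
[2] x-view keeps 44 columns → grid now 222

remaining voxels: 222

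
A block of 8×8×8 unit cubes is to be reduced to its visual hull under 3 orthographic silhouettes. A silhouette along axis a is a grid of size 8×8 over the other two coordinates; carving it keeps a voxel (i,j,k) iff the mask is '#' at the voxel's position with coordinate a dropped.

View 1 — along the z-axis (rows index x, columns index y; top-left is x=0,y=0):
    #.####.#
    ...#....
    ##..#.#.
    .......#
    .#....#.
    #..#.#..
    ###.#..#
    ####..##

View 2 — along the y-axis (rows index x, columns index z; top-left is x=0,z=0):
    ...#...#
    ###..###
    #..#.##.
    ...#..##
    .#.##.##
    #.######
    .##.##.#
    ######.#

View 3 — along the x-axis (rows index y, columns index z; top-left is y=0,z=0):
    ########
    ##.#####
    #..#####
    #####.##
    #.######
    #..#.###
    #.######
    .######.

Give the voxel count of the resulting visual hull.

before carving: 512 voxels (8×8×8)
V1 z: intersect with XY mask (28 set) -- 224 left
V2 y: intersect with XZ mask (39 set) -- 135 left
V3 x: intersect with YZ mask (53 set) -- 116 left

voxel count = 116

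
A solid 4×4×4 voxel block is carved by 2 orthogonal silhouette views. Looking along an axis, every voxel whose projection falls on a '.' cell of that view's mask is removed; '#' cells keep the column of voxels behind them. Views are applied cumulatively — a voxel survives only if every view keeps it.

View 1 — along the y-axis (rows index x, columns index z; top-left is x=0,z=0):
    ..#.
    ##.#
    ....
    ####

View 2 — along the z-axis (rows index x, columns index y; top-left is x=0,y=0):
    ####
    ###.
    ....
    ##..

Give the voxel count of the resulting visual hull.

start: 4×4×4 = 64 voxels
step 1: project along y, AND mask (8/16) → |grid| = 32
step 2: project along z, AND mask (9/16) → |grid| = 21

voxel count = 21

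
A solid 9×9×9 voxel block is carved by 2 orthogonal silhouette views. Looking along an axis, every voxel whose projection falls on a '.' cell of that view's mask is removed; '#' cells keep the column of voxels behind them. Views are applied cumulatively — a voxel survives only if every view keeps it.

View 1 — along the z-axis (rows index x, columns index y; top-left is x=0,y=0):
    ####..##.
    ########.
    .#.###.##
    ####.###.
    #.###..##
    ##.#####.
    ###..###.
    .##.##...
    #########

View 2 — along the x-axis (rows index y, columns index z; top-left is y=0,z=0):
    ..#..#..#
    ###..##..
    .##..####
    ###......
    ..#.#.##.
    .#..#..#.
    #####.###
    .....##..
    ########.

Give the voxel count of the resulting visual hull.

before carving: 729 voxels (9×9×9)
  1. axis=2 (XY plane), |mask|=59  ⇒  voxels=531
  2. axis=0 (YZ plane), |mask|=42  ⇒  voxels=257

remaining voxels: 257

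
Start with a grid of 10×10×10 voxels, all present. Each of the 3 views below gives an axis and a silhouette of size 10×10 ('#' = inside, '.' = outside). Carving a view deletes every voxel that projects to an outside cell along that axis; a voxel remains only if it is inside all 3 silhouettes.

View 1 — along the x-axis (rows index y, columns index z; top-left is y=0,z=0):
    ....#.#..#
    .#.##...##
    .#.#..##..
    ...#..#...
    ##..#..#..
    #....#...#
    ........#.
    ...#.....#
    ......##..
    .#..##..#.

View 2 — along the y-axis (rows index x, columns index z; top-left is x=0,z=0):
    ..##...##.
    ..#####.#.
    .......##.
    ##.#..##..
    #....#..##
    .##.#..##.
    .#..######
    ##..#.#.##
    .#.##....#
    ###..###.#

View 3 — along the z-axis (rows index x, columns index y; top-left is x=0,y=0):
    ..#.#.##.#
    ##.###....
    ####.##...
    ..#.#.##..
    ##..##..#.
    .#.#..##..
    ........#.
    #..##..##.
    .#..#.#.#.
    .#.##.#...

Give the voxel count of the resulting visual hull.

|visual hull| = 60

before carving: 1000 voxels (10×10×10)
step 1: project along x, AND mask (30/100) → |grid| = 300
step 2: project along y, AND mask (50/100) → |grid| = 155
step 3: project along z, AND mask (43/100) → |grid| = 60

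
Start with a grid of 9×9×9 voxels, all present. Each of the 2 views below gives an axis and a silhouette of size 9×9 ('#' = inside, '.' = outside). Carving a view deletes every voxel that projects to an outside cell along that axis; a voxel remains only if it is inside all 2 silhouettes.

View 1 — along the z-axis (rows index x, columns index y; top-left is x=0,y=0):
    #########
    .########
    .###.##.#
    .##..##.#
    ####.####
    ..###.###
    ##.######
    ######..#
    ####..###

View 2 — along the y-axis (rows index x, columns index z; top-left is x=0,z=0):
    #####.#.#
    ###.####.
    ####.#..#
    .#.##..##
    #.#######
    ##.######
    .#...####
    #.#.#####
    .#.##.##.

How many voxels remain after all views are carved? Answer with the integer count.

initial block: 9^3 = 729
carve view 1 (along z, XY-mask fill 64/81): 576 voxels remain
carve view 2 (along y, XZ-mask fill 58/81): 416 voxels remain

voxel count = 416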